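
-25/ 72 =-0.35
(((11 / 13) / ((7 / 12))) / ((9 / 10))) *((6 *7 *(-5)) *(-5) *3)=66000 / 13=5076.92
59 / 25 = 2.36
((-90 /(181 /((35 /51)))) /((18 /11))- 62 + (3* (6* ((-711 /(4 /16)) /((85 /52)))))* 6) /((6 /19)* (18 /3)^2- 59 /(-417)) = -22912299497587 /1403004305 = -16330.88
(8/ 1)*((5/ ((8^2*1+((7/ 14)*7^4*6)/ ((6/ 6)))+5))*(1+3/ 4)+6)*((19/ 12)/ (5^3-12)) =3316697/ 4930416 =0.67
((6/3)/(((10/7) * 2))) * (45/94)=0.34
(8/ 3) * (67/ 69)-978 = -201910/ 207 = -975.41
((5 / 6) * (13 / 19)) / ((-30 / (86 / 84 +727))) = -397501 / 28728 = -13.84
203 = 203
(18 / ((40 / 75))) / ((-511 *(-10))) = 27 / 4088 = 0.01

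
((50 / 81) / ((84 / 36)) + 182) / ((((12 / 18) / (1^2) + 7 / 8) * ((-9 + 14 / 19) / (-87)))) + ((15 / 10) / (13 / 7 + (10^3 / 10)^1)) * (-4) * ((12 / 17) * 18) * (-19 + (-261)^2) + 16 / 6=-4324878238504 / 86978157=-49723.73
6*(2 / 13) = 12 / 13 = 0.92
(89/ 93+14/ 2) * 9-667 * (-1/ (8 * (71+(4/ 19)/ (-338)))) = 72.79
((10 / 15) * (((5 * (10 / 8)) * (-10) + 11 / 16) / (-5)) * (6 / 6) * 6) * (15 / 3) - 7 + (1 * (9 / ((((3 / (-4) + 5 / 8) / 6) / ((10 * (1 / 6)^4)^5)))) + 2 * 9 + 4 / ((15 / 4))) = 342919133188343 / 1322395269120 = 259.32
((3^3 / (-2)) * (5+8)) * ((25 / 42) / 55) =-585 / 308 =-1.90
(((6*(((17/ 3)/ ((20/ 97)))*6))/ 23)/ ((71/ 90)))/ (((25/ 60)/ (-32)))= -34193664/ 8165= -4187.83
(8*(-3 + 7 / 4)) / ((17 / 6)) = -60 / 17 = -3.53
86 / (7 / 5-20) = -430 / 93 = -4.62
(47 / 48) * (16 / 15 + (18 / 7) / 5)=3901 / 2520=1.55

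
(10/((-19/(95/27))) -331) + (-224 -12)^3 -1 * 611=-354920396/27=-13145199.85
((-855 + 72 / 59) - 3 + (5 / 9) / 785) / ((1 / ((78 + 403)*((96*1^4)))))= -1099405784672 / 27789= -39562624.95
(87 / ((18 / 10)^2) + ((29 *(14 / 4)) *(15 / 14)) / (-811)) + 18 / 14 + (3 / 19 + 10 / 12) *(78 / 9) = 426292319 / 11649204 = 36.59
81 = 81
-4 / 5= -0.80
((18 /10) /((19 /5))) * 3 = 27 /19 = 1.42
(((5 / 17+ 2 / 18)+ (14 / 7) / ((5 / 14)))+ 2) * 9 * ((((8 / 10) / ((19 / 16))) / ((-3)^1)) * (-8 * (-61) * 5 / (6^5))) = -5977024 / 1177335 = -5.08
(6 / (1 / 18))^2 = 11664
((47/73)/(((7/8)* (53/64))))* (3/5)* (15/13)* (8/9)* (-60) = -11550720/352079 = -32.81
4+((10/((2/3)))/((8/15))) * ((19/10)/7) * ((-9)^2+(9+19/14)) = 1099817/1568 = 701.41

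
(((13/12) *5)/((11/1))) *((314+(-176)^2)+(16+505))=2067715/132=15664.51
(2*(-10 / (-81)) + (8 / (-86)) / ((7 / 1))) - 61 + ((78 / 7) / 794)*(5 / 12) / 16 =-37642868965 / 619472448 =-60.77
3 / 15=1 / 5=0.20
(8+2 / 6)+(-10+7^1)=16 / 3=5.33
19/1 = 19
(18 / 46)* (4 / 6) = 6 / 23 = 0.26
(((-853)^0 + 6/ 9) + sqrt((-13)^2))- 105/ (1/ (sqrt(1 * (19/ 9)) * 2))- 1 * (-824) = 2516/ 3- 70 * sqrt(19) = 533.54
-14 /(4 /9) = -63 /2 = -31.50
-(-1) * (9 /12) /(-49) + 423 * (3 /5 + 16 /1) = 6881349 /980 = 7021.78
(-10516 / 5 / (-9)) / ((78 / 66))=197.74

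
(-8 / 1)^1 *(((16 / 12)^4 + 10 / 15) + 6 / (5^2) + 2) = -98288 / 2025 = -48.54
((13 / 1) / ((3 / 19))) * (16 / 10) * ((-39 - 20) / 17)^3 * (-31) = 12580696024 / 73695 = 170713.02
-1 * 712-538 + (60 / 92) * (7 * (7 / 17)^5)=-40819124015 / 32656711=-1249.95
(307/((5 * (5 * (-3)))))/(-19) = 307/1425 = 0.22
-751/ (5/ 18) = -13518/ 5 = -2703.60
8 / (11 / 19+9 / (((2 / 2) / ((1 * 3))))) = 38 / 131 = 0.29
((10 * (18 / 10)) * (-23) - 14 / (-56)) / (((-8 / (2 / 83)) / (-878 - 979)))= -3073335 / 1328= -2314.26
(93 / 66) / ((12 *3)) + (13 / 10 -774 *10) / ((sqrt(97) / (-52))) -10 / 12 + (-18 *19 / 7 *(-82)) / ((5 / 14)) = 44418551 / 3960 + 2012062 *sqrt(97) / 485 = 52075.59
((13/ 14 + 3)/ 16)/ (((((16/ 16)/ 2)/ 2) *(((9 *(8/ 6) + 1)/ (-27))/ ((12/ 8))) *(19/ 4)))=-4455/ 6916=-0.64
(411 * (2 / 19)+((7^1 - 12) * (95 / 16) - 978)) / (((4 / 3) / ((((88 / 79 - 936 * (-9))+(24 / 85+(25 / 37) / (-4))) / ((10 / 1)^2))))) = -1472930852536683 / 24169702400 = -60941.21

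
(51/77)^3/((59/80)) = 10612080/26935447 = 0.39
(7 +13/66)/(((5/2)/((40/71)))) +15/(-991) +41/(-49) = 87603662/113773737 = 0.77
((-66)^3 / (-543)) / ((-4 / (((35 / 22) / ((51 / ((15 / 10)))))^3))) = -0.01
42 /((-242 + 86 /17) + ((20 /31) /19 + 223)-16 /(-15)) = -6308190 /1928587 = -3.27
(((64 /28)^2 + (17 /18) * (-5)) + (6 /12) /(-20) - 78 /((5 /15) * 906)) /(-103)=-583309 /274354920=-0.00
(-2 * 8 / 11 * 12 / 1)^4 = 1358954496 / 14641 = 92818.42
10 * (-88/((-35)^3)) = 0.02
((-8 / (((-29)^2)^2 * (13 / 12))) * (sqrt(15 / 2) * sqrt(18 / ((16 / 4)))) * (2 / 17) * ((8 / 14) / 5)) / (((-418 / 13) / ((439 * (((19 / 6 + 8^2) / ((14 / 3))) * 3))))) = 0.00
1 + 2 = 3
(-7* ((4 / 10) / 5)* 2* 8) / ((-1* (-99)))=-224 / 2475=-0.09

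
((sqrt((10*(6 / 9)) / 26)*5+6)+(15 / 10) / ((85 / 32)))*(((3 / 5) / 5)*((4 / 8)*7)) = 7*sqrt(390) / 130+5859 / 2125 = 3.82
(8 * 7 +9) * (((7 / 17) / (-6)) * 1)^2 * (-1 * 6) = -3185 / 1734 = -1.84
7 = 7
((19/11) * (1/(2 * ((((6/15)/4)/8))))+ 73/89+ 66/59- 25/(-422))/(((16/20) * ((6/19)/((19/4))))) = 1042570976445/780004544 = 1336.62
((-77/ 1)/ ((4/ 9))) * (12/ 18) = -231/ 2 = -115.50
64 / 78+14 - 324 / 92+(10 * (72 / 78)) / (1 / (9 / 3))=34975 / 897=38.99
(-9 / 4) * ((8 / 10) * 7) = -63 / 5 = -12.60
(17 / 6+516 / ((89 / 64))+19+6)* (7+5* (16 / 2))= 10011329 / 534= 18747.81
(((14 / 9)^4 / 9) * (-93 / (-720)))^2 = 0.01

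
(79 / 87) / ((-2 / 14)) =-553 / 87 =-6.36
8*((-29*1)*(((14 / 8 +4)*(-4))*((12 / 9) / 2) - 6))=14848 / 3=4949.33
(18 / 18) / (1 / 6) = 6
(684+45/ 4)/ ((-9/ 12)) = -927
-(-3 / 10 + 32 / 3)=-10.37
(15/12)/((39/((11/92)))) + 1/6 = 2447/14352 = 0.17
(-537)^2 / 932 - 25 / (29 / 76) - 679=-11760111 / 27028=-435.11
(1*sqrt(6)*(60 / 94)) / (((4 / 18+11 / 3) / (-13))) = -702*sqrt(6) / 329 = -5.23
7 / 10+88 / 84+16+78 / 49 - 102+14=-68.66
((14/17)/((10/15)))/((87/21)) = 147/493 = 0.30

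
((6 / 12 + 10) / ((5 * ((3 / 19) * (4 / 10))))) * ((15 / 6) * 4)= 665 / 2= 332.50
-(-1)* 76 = 76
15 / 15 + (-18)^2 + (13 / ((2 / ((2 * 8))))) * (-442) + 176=-45467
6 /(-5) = -6 /5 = -1.20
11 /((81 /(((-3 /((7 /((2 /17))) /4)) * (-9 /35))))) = 88 /12495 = 0.01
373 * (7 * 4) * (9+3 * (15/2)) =328986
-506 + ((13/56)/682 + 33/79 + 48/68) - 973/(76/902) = -11746047631775/974545264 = -12052.85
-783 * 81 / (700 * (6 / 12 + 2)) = -63423 / 1750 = -36.24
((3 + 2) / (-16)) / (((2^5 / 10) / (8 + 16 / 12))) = -175 / 192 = -0.91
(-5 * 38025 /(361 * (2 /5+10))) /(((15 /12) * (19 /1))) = -14625 /6859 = -2.13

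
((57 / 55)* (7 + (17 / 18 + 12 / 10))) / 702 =15637 / 1158300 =0.01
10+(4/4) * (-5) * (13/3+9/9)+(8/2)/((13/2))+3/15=-15.85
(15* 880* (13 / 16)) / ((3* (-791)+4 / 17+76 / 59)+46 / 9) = -96814575 / 21361181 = -4.53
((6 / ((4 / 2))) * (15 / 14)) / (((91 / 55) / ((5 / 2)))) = 12375 / 2548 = 4.86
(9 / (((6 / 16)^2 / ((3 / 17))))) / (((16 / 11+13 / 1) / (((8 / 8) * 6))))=4224 / 901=4.69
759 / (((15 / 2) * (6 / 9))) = 759 / 5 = 151.80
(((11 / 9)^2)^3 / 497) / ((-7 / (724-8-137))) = -341911273 / 616294413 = -0.55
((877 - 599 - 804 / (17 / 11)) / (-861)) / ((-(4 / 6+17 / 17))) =-4118 / 24395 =-0.17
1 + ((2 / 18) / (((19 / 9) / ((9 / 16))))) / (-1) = 295 / 304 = 0.97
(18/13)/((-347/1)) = -0.00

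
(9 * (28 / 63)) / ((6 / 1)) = 2 / 3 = 0.67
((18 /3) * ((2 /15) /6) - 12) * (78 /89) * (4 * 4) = -832 /5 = -166.40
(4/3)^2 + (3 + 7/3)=64/9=7.11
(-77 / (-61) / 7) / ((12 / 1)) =11 / 732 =0.02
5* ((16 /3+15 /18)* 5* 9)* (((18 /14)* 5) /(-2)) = -124875 /28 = -4459.82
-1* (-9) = 9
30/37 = 0.81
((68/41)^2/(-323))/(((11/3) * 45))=-272/5269935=-0.00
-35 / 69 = -0.51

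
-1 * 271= -271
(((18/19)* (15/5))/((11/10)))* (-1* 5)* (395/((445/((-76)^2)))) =-64843200/979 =-66234.12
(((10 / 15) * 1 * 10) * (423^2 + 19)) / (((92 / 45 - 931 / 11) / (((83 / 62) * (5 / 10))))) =-12253464300 / 1267373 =-9668.40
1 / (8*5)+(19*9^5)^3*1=56488291001487899641 / 40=1412207275037197491.02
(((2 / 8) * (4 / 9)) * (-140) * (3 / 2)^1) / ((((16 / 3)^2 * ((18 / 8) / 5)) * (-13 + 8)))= 35 / 96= 0.36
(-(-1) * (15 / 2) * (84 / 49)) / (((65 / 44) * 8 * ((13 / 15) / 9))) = 13365 / 1183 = 11.30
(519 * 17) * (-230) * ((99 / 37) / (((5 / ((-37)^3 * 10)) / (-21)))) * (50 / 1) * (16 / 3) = -3080355073488000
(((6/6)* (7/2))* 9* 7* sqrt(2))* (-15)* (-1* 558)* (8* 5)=73823400* sqrt(2)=104402053.50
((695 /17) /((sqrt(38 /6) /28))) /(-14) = -1390 * sqrt(57) /323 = -32.49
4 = 4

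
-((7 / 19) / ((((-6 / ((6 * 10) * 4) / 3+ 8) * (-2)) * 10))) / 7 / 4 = 3 / 36442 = 0.00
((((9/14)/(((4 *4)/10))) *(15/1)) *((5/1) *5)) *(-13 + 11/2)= -253125/224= -1130.02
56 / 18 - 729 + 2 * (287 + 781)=12691 / 9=1410.11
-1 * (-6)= 6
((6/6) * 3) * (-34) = -102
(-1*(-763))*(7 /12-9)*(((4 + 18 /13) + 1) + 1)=-616504 /13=-47423.38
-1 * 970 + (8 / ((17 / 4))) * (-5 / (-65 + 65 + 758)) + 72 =-898.01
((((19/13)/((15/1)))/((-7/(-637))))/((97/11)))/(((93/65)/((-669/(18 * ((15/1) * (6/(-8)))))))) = 8482474/3653505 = 2.32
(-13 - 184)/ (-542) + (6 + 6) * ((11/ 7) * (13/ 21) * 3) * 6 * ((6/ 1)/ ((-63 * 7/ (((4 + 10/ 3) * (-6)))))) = 126.15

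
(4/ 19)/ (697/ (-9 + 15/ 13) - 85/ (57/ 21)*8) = -24/ 38687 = -0.00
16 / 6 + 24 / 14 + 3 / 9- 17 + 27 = 103 / 7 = 14.71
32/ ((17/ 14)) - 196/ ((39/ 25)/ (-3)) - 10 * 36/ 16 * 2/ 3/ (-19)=1696671/ 4199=404.07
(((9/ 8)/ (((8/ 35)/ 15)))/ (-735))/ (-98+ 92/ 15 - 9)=0.00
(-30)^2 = 900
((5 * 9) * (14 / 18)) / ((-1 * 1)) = -35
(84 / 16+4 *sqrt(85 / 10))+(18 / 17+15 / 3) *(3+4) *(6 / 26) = 2 *sqrt(34)+13293 / 884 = 26.70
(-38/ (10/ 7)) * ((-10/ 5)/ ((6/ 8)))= 1064/ 15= 70.93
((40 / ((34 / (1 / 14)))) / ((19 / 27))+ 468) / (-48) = -176403 / 18088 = -9.75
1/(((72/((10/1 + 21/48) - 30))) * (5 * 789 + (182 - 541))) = -313/4131072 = -0.00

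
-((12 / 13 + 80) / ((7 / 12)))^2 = -19244.70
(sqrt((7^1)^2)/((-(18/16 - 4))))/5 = 56/115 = 0.49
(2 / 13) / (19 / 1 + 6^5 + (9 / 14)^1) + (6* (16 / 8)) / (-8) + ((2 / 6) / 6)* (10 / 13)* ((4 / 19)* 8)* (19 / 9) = -309841085 / 229846734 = -1.35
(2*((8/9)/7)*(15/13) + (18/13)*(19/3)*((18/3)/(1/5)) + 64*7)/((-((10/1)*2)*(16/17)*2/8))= -825367/5460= -151.17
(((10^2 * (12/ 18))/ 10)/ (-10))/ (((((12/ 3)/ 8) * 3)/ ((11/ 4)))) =-11/ 9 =-1.22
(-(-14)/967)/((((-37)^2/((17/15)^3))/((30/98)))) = 9826/2085021225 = 0.00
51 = 51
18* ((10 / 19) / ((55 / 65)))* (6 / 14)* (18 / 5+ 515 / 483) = 5273892 / 235543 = 22.39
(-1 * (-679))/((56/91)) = 1103.38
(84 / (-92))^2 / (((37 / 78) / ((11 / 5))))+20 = 2335678 / 97865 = 23.87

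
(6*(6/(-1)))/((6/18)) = -108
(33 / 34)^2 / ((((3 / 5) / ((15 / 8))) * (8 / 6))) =81675 / 36992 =2.21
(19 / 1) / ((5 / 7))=26.60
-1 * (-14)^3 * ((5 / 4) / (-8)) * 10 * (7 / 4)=-60025 / 8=-7503.12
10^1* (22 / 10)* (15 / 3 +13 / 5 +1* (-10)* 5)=-4664 / 5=-932.80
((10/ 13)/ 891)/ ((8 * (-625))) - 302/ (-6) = 291505499/ 5791500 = 50.33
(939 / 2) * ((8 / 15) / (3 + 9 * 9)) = 313 / 105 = 2.98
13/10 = 1.30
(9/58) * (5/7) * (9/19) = 405/7714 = 0.05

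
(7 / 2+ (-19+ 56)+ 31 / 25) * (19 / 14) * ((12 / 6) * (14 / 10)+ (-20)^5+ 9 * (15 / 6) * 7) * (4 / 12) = -1268832436241 / 21000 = -60420592.20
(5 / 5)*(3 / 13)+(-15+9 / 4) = -651 / 52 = -12.52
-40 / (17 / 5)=-200 / 17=-11.76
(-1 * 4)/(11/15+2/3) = -2.86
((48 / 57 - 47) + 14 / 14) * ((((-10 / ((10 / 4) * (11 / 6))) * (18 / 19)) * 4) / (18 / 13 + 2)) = 110.31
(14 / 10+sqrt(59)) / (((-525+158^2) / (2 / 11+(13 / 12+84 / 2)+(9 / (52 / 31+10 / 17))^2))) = 540131942 / 159688458435+77161706* sqrt(59) / 31937691687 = 0.02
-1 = -1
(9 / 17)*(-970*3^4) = -707130 / 17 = -41595.88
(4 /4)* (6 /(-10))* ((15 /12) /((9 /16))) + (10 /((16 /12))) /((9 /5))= 2.83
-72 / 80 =-9 / 10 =-0.90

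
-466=-466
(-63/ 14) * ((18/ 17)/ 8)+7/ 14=-0.10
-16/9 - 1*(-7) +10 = 15.22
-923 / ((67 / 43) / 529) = -20995481 / 67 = -313365.39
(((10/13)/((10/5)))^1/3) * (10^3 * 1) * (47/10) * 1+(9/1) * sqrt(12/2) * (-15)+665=49435/39-135 * sqrt(6)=936.88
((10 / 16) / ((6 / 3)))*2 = 5 / 8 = 0.62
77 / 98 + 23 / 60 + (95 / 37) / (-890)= 1612873 / 1383060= 1.17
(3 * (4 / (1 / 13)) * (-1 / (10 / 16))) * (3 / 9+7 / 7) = -1664 / 5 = -332.80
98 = 98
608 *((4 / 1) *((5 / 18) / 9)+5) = 3115.06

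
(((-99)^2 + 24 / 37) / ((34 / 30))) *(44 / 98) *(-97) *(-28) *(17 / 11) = 4221374040 / 259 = 16298741.47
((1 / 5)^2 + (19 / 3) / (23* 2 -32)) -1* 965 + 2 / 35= -1012673 / 1050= -964.45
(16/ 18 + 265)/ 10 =2393/ 90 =26.59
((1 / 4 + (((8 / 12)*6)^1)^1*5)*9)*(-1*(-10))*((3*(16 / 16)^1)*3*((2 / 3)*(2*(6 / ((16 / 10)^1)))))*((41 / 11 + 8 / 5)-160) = -279072135 / 22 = -12685097.05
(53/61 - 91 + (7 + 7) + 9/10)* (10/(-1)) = 45891/61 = 752.31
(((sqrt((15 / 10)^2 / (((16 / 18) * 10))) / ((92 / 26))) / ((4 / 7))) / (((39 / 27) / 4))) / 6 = 189 * sqrt(5) / 3680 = 0.11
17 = 17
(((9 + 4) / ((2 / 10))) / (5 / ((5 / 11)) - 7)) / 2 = 65 / 8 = 8.12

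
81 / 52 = 1.56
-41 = -41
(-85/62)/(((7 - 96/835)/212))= -42.21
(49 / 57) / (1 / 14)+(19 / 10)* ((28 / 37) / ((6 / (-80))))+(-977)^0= -12941 / 2109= -6.14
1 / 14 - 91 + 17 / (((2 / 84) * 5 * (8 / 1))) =-10231 / 140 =-73.08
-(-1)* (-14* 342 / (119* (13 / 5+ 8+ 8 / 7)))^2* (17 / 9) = 7075600 / 319073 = 22.18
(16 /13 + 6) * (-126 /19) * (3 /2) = -17766 /247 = -71.93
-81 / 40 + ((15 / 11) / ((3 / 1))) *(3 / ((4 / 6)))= 9 / 440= 0.02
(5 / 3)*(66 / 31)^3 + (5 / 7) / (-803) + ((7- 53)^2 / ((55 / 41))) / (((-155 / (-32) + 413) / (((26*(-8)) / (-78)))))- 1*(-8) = 1146949010112281 / 33585654394215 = 34.15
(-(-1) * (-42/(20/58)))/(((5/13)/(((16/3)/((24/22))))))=-116116/75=-1548.21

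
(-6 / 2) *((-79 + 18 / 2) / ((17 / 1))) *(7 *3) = 4410 / 17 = 259.41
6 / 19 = 0.32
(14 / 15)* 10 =28 / 3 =9.33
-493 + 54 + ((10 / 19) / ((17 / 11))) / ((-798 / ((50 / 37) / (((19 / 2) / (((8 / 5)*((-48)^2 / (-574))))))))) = -439.00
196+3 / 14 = 2747 / 14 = 196.21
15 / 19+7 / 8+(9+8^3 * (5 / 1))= 390741 / 152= 2570.66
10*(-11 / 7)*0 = 0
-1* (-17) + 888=905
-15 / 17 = -0.88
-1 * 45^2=-2025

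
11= 11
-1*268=-268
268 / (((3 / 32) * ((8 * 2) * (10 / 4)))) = 71.47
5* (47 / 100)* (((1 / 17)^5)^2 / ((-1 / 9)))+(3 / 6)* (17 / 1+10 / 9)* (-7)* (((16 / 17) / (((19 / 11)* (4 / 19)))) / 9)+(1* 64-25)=67834637113779677 / 3265910118727380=20.77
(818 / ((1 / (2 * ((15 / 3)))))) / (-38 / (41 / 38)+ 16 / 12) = -251535 / 1042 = -241.40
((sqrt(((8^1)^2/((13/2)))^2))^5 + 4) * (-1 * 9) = -309251011860/371293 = -832902.89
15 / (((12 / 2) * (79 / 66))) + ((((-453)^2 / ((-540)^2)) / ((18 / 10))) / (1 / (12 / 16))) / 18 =232748479 / 110574720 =2.10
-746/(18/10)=-3730/9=-414.44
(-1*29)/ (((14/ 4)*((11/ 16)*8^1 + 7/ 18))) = -522/ 371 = -1.41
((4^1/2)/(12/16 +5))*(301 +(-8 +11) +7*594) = 1552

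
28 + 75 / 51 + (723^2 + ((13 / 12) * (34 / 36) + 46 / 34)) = 1919577829 / 3672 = 522760.85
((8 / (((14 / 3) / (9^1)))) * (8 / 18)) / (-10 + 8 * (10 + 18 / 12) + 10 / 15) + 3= 669 / 217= 3.08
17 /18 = 0.94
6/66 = 1/11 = 0.09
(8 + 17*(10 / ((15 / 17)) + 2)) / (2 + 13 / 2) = 1408 / 51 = 27.61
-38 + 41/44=-1631/44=-37.07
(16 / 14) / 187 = 8 / 1309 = 0.01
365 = 365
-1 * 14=-14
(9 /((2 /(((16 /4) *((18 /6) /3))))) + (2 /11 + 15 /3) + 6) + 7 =398 /11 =36.18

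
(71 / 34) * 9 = 639 / 34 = 18.79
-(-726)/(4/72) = 13068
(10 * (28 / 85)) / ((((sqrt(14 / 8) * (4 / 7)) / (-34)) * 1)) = -56 * sqrt(7) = -148.16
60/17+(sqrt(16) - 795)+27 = -760.47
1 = 1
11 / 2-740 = -1469 / 2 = -734.50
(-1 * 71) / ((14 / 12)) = -426 / 7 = -60.86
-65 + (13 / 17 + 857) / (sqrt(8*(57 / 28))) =-65 + 7291*sqrt(798) / 969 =147.55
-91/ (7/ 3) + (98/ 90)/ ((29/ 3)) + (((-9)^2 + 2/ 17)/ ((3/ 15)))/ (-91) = -4166911/ 96135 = -43.34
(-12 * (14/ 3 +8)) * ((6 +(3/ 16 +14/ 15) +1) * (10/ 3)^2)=-13715.19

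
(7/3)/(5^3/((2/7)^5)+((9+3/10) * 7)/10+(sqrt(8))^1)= 294151664800/8277283330106667 - 8960000 * sqrt(2)/8277283330106667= 0.00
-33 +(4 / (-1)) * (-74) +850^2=722763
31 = 31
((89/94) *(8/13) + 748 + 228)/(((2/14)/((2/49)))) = 279.02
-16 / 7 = -2.29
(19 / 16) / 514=19 / 8224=0.00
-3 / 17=-0.18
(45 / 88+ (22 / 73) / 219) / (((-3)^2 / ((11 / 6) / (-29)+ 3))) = 5049457 / 30179952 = 0.17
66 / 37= 1.78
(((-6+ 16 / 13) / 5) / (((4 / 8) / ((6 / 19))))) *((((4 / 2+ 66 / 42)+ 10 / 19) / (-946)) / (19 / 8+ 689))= 324384 / 85943570713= 0.00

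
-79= -79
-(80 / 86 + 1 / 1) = -83 / 43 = -1.93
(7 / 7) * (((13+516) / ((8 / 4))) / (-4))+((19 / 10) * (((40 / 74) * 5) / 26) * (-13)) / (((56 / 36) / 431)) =-1611031 / 2072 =-777.52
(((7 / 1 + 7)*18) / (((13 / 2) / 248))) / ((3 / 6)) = 249984 / 13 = 19229.54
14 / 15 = 0.93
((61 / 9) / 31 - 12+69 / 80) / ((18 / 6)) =-243709 / 66960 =-3.64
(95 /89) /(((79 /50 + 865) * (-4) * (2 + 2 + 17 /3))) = -2375 /74554766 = -0.00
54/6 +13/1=22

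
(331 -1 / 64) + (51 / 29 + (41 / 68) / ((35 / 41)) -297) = 40251689 / 1104320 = 36.45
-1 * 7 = -7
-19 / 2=-9.50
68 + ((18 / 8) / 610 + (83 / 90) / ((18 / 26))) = 2740705 / 39528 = 69.34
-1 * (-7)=7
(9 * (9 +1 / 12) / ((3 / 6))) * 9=2943 / 2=1471.50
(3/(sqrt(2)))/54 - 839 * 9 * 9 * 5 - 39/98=-33299949/98 + sqrt(2)/36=-339795.36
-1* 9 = -9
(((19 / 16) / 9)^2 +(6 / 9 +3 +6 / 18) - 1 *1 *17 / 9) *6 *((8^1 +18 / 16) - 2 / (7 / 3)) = 105.59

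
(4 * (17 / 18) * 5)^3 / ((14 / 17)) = 41760500 / 5103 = 8183.52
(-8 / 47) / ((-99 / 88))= 64 / 423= 0.15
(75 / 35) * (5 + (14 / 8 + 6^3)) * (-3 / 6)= -238.66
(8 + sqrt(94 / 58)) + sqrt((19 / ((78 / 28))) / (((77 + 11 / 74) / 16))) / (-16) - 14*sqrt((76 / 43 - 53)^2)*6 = -184708 / 43 - sqrt(121740619) / 148434 + sqrt(1363) / 29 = -4294.34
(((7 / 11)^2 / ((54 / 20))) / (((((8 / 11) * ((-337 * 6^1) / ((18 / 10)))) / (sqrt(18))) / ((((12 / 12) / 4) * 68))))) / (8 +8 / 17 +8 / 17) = -14161 * sqrt(2) / 13523136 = -0.00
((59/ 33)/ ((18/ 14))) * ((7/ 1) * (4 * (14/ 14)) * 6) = 23128/ 99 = 233.62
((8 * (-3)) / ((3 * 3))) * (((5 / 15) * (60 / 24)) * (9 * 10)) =-200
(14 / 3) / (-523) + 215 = 337321 / 1569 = 214.99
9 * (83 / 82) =747 / 82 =9.11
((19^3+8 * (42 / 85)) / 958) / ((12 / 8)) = 583351 / 122145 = 4.78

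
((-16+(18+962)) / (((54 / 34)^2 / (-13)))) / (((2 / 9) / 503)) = -910869622 / 81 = -11245303.98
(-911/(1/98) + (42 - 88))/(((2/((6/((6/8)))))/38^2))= -515935424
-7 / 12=-0.58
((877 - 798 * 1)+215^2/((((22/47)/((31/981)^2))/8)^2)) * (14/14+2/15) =176150372093220263/1680941730192615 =104.79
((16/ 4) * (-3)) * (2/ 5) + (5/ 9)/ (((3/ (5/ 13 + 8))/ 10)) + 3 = 24091/ 1755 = 13.73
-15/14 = -1.07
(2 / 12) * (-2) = -1 / 3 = -0.33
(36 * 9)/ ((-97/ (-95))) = 30780/ 97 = 317.32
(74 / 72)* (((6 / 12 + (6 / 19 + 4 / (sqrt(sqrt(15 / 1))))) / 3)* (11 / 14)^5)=184725497 / 2207229696 + 5958887* 15^(3 / 4) / 217818720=0.29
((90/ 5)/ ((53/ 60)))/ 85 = 216/ 901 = 0.24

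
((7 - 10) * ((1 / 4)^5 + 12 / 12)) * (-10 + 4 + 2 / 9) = 13325 / 768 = 17.35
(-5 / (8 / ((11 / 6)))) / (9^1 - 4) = -11 / 48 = -0.23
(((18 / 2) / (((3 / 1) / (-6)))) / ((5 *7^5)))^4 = 104976 / 49870166436007500625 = 0.00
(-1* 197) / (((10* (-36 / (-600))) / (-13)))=4268.33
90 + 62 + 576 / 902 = 68840 / 451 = 152.64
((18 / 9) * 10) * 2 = 40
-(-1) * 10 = 10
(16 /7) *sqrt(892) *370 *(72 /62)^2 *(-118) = -1810667520 *sqrt(223) /6727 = -4019478.55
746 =746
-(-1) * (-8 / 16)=-1 / 2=-0.50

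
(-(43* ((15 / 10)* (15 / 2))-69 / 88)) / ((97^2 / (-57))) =2422557 / 827992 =2.93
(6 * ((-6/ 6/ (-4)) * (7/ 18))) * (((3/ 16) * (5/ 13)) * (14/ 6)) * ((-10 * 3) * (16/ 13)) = -1225/ 338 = -3.62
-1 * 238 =-238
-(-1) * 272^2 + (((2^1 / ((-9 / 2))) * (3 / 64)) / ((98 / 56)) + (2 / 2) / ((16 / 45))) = 24859565 / 336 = 73986.80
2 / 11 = 0.18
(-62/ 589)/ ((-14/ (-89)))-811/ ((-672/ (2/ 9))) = -23039/ 57456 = -0.40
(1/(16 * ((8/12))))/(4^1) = 3/128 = 0.02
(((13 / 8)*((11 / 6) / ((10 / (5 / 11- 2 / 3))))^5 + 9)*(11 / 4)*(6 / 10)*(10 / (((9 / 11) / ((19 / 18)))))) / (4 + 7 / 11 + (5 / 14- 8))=-2408378332982867707 / 37794383308800000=-63.72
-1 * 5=-5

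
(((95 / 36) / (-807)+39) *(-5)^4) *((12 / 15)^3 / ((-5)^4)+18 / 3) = 265567425731 / 1815750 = 146257.70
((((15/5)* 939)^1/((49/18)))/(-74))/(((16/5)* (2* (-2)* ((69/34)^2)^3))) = 37775295485/2415501600813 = 0.02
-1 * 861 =-861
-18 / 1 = -18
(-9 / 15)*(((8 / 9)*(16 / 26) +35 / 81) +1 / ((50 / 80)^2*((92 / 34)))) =-1.16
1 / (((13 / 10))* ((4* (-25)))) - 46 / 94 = -3037 / 6110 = -0.50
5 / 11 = 0.45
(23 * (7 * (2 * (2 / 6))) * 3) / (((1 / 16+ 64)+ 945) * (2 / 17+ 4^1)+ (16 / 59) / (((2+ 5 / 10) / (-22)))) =12918640 / 166601381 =0.08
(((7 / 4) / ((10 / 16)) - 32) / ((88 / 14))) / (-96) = 511 / 10560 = 0.05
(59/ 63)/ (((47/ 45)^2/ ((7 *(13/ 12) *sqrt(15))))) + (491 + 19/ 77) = 57525 *sqrt(15)/ 8836 + 37826/ 77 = 516.46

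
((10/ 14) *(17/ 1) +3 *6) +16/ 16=218/ 7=31.14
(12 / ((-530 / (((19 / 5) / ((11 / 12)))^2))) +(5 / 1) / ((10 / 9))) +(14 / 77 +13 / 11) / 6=3477596 / 801625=4.34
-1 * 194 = -194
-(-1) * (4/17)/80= 1/340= 0.00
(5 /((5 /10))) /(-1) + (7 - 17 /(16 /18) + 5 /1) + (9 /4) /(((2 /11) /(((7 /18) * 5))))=111 /16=6.94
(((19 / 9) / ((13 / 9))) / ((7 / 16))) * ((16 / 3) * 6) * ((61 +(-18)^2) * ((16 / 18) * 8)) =34242560 / 117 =292671.45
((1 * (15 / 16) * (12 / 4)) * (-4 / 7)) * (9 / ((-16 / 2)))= 405 / 224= 1.81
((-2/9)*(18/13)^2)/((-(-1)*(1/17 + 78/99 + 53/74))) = -2989008/10965227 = -0.27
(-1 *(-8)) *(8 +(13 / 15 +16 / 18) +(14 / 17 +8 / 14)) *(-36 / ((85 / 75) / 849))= -4866685344 / 2023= -2405677.38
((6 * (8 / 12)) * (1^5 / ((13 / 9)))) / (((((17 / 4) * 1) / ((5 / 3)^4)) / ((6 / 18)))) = 10000 / 5967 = 1.68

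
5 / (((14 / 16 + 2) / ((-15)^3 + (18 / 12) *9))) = -134460 / 23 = -5846.09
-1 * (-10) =10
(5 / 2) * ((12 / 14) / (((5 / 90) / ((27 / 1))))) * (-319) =-2325510 / 7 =-332215.71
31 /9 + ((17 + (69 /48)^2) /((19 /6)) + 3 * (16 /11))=3329593 /240768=13.83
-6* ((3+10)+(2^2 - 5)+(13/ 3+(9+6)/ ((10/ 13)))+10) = -275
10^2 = 100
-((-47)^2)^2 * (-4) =19518724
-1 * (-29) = 29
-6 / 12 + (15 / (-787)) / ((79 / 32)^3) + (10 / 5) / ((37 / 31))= 33721514811 / 28713605282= 1.17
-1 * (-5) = 5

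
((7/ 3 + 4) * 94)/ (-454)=-893/ 681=-1.31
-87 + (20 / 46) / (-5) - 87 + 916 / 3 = 9056 / 69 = 131.25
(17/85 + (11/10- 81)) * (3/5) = -2391/50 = -47.82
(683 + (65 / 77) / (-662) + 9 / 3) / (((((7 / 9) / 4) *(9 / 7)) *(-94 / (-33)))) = 104904297 / 108899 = 963.32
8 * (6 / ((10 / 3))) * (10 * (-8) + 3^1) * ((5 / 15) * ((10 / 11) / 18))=-56 / 3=-18.67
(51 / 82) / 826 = 51 / 67732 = 0.00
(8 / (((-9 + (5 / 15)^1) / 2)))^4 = 331776 / 28561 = 11.62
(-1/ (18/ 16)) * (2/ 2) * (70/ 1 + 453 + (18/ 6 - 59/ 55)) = -230968/ 495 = -466.60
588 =588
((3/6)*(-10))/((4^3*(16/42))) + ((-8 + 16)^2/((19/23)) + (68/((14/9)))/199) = 1050051685/13551104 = 77.49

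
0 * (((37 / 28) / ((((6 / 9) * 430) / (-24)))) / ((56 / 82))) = 0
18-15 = 3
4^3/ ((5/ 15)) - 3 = 189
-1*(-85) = 85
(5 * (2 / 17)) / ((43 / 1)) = 0.01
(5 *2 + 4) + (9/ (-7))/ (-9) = 99/ 7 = 14.14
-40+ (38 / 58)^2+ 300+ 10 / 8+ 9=910565 / 3364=270.68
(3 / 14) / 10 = 3 / 140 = 0.02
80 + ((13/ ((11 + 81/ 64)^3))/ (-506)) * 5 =1958164154064/ 24477073225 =80.00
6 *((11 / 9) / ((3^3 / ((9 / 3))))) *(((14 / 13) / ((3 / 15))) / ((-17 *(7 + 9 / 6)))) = -3080 / 101439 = -0.03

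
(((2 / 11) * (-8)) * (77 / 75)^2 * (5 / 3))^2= 74373376 / 11390625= 6.53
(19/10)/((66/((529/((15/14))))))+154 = 832657/4950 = 168.21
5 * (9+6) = 75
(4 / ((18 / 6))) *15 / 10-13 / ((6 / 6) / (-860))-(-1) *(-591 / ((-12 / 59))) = 56351 / 4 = 14087.75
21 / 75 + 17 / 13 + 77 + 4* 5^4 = 838041 / 325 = 2578.59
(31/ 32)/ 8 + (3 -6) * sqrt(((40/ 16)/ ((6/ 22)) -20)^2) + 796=195487/ 256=763.62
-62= -62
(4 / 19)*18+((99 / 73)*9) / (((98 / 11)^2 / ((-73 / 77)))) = 4654197 / 1277332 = 3.64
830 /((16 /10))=2075 /4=518.75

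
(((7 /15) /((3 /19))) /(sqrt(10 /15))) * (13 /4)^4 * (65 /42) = 625.00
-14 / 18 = -7 / 9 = -0.78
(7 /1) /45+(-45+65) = 907 /45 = 20.16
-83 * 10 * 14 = -11620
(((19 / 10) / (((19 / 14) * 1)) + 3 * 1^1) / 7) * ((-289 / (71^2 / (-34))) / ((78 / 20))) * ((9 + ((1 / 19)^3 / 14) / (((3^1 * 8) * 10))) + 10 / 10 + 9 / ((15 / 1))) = 2640434461247 / 792901854108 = 3.33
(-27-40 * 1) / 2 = -67 / 2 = -33.50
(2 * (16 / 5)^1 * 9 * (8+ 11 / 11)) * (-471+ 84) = -1003104 / 5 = -200620.80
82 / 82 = 1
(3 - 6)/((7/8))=-24/7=-3.43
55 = 55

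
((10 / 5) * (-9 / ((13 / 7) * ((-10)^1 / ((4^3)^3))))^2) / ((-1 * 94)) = -68186900791296 / 198575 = -343381094.25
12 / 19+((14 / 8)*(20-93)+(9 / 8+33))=-14135 / 152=-92.99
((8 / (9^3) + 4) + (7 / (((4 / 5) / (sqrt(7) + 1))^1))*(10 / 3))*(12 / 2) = 48373 / 243 + 175*sqrt(7) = 662.07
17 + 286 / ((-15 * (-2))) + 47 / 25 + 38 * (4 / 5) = 4411 / 75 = 58.81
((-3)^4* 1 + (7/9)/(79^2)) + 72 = 8593864/56169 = 153.00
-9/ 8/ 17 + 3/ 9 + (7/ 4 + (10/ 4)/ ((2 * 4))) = 1901/ 816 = 2.33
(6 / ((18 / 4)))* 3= 4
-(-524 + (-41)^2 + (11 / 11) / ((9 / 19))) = -10432 / 9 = -1159.11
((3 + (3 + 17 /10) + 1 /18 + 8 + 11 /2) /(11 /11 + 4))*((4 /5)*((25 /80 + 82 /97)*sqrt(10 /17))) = 1145887*sqrt(170) /4947000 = 3.02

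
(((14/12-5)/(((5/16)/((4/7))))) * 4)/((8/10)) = -736/21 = -35.05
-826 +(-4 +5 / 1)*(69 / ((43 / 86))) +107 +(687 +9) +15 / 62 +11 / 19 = 136437 / 1178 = 115.82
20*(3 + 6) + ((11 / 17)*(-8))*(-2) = 3236 / 17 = 190.35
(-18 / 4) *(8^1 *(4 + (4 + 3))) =-396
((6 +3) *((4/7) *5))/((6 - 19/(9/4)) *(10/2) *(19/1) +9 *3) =-1620/12929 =-0.13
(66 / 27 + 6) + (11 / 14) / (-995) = 1058581 / 125370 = 8.44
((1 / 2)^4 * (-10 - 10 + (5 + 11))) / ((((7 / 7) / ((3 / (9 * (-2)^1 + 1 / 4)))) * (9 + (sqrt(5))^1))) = 27 / 5396 - 3 * sqrt(5) / 5396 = 0.00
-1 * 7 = -7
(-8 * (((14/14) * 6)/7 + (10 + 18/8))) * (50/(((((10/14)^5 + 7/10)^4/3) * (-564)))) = 1045848633257985870250000/23102819347749181226847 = 45.27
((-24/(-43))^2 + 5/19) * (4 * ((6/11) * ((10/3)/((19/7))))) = 11305840/7342379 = 1.54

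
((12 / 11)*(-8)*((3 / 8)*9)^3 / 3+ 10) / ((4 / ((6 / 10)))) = -53769 / 3520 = -15.28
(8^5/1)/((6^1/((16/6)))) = 131072/9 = 14563.56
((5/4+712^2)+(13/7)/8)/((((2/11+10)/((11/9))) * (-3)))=-3435062587/169344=-20284.52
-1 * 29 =-29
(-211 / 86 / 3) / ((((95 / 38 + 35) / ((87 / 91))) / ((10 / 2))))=-6119 / 58695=-0.10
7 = 7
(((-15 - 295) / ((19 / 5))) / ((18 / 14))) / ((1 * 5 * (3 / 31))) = -67270 / 513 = -131.13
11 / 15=0.73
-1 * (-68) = 68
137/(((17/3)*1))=411/17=24.18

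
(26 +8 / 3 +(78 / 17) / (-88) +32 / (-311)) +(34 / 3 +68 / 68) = 9501683 / 232628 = 40.84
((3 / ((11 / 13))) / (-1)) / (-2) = 39 / 22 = 1.77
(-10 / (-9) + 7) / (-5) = -73 / 45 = -1.62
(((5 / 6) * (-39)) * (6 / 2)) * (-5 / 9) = 325 / 6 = 54.17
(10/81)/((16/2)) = 5/324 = 0.02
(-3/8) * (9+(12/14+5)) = -39/7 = -5.57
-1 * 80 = -80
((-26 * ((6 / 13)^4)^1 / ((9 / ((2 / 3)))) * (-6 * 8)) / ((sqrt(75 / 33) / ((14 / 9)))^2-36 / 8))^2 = 4874133569536 / 3512029669681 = 1.39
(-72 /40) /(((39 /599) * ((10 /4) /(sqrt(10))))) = -3594 * sqrt(10) /325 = -34.97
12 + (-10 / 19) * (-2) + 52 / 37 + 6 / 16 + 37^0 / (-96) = 14.82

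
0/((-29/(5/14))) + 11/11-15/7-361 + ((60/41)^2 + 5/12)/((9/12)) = -37990780/105903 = -358.73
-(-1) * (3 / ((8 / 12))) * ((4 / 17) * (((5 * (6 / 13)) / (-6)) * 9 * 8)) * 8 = -51840 / 221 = -234.57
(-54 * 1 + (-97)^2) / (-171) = -9355 / 171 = -54.71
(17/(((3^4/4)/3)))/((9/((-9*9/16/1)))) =-17/12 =-1.42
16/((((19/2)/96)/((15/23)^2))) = 691200/10051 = 68.77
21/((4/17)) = 357/4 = 89.25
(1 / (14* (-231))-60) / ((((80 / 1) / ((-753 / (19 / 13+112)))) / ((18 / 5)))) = 5698402047 / 318010000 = 17.92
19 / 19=1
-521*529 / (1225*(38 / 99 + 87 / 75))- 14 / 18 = -246878222 / 1685061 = -146.51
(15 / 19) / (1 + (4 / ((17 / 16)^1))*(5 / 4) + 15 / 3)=255 / 3458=0.07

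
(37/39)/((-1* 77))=-37/3003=-0.01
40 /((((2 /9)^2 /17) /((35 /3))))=160650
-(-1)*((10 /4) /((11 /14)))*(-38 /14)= -95 /11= -8.64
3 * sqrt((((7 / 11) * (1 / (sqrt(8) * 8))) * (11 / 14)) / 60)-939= -939 +sqrt(15) * 2^(1 / 4) / 80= -938.94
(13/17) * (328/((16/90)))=23985/17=1410.88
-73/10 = -7.30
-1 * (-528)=528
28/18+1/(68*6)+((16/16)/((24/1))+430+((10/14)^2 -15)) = 12508291/29988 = 417.11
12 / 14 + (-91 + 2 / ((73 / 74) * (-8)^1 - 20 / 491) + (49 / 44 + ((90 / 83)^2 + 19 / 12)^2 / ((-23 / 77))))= -543957124082015675 / 4739644294274736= -114.77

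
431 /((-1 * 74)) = -431 /74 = -5.82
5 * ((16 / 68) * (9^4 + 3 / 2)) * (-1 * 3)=-393750 / 17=-23161.76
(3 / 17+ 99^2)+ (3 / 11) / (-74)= 135628629 / 13838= 9801.17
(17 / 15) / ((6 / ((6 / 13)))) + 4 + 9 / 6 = 2179 / 390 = 5.59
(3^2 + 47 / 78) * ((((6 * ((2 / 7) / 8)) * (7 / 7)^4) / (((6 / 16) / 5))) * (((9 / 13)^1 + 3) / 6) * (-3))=-8560 / 169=-50.65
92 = 92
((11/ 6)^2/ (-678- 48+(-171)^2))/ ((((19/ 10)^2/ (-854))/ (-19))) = 516670/ 975213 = 0.53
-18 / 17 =-1.06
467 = 467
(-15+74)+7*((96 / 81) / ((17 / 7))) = 28649 / 459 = 62.42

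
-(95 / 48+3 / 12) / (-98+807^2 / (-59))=6313 / 31537488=0.00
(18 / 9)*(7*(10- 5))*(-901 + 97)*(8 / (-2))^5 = 57630720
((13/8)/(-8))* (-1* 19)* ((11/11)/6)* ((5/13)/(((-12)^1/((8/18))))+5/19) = 0.16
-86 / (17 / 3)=-258 / 17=-15.18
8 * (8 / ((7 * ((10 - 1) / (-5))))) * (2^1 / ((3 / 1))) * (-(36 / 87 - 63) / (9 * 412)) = -96800 / 1693629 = -0.06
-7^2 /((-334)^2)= -49 /111556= -0.00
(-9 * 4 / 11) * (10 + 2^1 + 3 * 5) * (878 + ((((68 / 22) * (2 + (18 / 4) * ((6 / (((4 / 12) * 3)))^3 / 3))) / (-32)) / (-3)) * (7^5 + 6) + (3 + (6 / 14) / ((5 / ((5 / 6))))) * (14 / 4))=-3792699693 / 242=-15672312.78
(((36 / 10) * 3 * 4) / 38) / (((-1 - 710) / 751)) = -9012 / 7505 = -1.20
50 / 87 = 0.57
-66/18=-11/3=-3.67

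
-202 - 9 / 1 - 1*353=-564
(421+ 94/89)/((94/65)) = 2441595/8366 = 291.85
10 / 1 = 10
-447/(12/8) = -298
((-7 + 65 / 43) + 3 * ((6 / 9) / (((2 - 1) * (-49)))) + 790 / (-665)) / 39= -89636 / 520429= -0.17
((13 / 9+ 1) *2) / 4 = 11 / 9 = 1.22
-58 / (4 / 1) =-29 / 2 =-14.50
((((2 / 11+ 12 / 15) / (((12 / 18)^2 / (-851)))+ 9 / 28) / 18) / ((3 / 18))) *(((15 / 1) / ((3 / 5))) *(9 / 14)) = -43419105 / 4312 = -10069.37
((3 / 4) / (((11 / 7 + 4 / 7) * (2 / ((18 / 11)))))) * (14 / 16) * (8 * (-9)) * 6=-11907 / 110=-108.25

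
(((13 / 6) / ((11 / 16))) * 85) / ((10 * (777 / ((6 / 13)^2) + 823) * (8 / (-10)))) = -4420 / 590117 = -0.01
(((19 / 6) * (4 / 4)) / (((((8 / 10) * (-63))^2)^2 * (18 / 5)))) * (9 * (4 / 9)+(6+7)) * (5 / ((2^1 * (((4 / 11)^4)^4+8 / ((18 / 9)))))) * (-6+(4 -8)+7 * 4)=46380508581043150009375 / 1778919799396763198569476096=0.00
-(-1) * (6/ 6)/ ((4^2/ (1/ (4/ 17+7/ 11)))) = 187/ 2608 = 0.07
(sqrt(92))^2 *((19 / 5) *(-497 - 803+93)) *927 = -1955817972 / 5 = -391163594.40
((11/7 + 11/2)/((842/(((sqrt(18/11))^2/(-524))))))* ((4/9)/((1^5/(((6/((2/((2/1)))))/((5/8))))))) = -216/1930285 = -0.00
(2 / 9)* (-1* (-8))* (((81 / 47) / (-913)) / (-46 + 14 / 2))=48 / 557843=0.00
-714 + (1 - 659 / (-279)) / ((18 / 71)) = -1759555 / 2511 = -700.74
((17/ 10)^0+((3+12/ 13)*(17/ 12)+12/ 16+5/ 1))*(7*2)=172.31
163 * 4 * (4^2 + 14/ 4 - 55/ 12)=29177/ 3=9725.67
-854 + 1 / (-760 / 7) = -649047 / 760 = -854.01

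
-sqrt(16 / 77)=-4*sqrt(77) / 77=-0.46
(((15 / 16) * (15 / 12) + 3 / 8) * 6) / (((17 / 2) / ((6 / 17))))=891 / 2312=0.39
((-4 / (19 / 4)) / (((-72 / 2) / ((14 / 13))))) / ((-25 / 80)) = -896 / 11115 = -0.08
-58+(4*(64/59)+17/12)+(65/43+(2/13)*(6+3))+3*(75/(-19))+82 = 156482695/7519668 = 20.81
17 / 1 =17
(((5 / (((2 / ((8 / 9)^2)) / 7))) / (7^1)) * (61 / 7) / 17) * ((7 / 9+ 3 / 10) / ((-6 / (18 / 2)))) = -47336 / 28917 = -1.64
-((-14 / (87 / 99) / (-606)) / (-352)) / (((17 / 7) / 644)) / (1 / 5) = 39445 / 398344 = 0.10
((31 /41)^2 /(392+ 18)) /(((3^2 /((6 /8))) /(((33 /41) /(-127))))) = -10571 /14354865880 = -0.00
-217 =-217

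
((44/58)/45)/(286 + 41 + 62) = 22/507645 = 0.00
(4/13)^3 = 64/2197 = 0.03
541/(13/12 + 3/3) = 6492/25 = 259.68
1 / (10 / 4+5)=2 / 15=0.13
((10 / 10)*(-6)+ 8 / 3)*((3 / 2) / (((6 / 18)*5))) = -3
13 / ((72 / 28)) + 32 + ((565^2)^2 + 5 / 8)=101904600662.68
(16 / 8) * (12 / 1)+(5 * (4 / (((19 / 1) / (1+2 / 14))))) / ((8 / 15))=3492 / 133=26.26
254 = 254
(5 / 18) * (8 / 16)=5 / 36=0.14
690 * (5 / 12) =575 / 2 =287.50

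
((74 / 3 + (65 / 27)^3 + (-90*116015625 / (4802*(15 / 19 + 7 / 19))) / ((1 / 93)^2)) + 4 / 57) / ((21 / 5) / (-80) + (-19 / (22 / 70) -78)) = 64168721119196083181000 / 547219538185887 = 117263212.74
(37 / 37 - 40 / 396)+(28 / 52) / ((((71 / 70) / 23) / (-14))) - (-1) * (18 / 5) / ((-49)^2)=-186532921579 / 1096980885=-170.04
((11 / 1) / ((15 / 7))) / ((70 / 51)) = 187 / 50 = 3.74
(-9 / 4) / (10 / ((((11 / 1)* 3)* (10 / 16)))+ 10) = -297 / 1384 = -0.21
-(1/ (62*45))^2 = -1/ 7784100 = -0.00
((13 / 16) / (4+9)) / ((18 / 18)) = 1 / 16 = 0.06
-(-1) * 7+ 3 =10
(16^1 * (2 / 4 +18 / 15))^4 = 342102016 / 625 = 547363.23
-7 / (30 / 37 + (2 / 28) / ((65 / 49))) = -33670 / 4159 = -8.10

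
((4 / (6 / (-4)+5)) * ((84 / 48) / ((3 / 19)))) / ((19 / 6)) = 4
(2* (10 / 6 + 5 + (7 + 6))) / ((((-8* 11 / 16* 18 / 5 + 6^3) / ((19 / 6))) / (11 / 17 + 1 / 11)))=0.47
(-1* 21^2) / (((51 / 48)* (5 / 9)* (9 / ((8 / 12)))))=-4704 / 85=-55.34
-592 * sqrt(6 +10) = -2368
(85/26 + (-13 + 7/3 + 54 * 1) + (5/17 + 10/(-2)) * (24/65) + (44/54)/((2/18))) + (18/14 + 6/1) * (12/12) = 552131/9282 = 59.48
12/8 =3/2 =1.50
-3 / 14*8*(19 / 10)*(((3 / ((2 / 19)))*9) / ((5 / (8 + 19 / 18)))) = -529587 / 350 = -1513.11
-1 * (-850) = 850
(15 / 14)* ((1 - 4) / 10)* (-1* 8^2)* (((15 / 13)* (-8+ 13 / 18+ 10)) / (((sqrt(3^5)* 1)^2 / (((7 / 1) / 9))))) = 1960 / 9477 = 0.21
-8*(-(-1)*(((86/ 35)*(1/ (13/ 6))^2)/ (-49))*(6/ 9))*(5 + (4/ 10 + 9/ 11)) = 0.35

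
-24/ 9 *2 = -16/ 3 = -5.33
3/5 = 0.60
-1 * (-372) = 372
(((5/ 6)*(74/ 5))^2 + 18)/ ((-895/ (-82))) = 125542/ 8055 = 15.59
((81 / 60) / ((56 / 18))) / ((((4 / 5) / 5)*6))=405 / 896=0.45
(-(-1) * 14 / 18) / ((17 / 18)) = 14 / 17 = 0.82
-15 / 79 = -0.19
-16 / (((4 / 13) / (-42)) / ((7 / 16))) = 1911 / 2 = 955.50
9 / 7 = 1.29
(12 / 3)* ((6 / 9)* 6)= 16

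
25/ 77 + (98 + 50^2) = 200071/ 77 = 2598.32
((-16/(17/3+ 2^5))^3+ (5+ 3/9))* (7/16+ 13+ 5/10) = 317141903/4328691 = 73.27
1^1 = 1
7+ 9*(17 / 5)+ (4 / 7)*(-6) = 1196 / 35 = 34.17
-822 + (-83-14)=-919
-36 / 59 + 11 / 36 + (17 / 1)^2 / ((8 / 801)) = 122919365 / 4248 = 28935.82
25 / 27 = 0.93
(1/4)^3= 1/64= 0.02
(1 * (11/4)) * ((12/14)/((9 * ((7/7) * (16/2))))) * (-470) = -2585/168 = -15.39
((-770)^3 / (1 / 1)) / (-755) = 91306600 / 151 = 604679.47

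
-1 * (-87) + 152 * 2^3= 1303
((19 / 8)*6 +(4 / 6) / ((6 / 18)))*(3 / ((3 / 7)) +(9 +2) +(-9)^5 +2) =-3836885 / 4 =-959221.25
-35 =-35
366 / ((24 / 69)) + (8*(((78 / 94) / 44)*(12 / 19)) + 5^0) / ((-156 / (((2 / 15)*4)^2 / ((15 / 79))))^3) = 94284048365425534433591 / 89602326873210937500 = 1052.25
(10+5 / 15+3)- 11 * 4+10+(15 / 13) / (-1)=-851 / 39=-21.82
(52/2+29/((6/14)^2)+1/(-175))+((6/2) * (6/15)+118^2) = 22221806/1575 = 14109.08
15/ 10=3/ 2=1.50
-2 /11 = -0.18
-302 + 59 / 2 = -545 / 2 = -272.50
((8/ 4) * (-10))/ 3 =-20/ 3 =-6.67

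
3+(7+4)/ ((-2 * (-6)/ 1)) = 3.92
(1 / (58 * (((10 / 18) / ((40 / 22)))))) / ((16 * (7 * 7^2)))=9 / 875336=0.00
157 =157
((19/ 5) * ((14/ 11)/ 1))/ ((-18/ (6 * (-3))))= 266/ 55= 4.84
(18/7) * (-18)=-324/7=-46.29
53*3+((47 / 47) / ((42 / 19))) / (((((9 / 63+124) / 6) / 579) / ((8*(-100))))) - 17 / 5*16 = -43549513 / 4345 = -10022.90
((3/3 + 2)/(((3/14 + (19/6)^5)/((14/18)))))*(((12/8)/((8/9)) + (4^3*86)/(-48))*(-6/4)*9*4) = 774859932/17344357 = 44.68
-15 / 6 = -5 / 2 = -2.50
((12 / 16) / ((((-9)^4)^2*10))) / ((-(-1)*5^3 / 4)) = 1 / 17936133750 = 0.00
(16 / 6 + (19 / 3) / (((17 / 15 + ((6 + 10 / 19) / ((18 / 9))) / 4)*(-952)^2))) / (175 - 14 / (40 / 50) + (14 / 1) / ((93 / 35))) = 124856232121 / 7621002712400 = 0.02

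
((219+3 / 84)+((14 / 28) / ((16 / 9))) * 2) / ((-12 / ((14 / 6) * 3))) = -24595 / 192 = -128.10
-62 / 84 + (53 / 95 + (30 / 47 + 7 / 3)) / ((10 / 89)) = 9587373 / 312550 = 30.67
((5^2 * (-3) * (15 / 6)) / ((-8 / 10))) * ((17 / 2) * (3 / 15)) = 6375 / 16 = 398.44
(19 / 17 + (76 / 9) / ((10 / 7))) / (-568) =-0.01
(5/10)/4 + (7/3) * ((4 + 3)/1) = 395/24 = 16.46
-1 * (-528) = 528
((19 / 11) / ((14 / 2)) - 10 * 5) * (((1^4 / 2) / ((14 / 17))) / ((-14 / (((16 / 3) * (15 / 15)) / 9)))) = 43418 / 33957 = 1.28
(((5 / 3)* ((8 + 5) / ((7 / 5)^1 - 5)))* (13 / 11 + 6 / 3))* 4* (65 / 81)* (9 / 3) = -1478750 / 8019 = -184.41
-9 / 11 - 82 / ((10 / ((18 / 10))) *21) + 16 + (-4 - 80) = -133828 / 1925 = -69.52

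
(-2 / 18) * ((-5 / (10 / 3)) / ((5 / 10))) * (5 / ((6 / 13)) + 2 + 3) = 95 / 18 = 5.28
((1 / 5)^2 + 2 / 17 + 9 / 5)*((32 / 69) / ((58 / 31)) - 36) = -11904256 / 170085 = -69.99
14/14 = 1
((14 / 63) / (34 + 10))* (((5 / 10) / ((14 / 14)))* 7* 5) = 35 / 396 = 0.09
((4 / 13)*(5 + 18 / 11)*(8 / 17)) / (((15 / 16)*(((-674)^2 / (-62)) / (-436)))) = 252587008 / 4141293585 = 0.06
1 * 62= 62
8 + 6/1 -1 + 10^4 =10013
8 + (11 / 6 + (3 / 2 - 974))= -962.67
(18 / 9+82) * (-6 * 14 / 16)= -441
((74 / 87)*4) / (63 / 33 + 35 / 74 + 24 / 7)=1686608 / 2880483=0.59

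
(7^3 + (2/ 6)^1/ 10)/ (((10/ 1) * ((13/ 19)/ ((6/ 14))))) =195529/ 9100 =21.49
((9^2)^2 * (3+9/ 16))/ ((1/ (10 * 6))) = 5609655/ 4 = 1402413.75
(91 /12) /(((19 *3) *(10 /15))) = 91 /456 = 0.20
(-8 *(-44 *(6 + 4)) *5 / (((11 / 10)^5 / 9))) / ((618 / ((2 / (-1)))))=-480000000 / 1508023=-318.30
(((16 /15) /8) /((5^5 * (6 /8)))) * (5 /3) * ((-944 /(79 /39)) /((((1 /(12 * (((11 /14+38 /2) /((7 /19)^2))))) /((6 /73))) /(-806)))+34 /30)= 12818652369918856 /2503508765625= 5120.27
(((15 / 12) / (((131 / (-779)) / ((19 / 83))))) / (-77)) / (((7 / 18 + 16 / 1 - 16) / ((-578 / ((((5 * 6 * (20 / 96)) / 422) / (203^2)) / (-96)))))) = 5246516970125568 / 598015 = 8773219685.33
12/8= 1.50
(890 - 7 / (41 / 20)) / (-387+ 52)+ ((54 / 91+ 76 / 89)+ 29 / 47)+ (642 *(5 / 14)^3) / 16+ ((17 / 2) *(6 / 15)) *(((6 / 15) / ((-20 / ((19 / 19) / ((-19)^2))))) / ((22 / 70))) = 405325912241974103 / 325539630398382400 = 1.25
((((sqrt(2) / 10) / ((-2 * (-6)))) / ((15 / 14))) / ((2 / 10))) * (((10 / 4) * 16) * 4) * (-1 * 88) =-774.36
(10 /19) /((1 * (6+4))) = 1 /19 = 0.05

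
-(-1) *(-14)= -14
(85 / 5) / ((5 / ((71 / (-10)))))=-1207 / 50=-24.14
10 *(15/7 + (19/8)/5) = 26.18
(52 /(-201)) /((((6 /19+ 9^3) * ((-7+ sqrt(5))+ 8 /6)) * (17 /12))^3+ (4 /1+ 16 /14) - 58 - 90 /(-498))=1435375947904895249423810587584 * sqrt(5) /1203366382601626018289043049259554194990943+ 3781502132437660718870317315872 /1203366382601626018289043049259554194990943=0.00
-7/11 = -0.64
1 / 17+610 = 10371 / 17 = 610.06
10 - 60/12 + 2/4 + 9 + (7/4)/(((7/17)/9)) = 211/4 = 52.75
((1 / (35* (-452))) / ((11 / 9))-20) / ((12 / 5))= -3480409 / 417648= -8.33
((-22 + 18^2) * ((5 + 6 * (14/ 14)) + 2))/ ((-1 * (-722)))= 1963/ 361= 5.44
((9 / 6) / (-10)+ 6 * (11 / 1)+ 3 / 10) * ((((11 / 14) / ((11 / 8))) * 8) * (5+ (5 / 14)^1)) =1620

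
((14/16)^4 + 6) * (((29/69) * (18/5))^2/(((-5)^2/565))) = 23073347169/67712000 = 340.76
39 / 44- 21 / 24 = 0.01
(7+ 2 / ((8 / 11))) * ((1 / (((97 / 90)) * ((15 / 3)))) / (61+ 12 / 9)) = 1053 / 36278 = 0.03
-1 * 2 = -2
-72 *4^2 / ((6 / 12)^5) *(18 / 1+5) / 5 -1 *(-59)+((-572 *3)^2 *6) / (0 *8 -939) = -294738161 / 1565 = -188331.09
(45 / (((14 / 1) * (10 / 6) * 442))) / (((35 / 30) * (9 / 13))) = 9 / 1666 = 0.01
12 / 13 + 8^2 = 844 / 13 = 64.92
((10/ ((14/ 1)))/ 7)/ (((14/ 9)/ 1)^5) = 295245/ 26353376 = 0.01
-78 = -78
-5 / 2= -2.50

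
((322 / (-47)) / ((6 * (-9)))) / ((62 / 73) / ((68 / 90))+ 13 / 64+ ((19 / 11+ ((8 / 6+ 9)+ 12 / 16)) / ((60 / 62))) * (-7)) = -100471360 / 72330389103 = -0.00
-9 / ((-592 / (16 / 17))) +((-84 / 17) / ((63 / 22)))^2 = 287905 / 96237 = 2.99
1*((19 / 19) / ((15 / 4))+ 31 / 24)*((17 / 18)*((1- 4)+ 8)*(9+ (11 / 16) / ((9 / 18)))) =263857 / 3456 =76.35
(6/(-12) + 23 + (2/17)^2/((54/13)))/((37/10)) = 1755935/288711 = 6.08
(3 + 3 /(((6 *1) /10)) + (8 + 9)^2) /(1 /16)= 4752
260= 260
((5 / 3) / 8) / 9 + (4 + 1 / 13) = 11513 / 2808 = 4.10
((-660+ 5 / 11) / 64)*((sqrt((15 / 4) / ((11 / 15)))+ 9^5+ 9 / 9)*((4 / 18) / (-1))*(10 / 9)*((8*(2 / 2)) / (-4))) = -1071019375 / 3564 - 181375*sqrt(11) / 52272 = -300521.99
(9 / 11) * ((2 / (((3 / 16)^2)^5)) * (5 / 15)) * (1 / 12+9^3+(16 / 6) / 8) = 4812012638961664 / 649539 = 7408350597.83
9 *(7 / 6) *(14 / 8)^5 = 352947 / 2048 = 172.34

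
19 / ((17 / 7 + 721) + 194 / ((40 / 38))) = 1330 / 63541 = 0.02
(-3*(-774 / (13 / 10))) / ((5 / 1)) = 4644 / 13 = 357.23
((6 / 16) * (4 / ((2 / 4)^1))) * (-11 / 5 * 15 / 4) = -99 / 4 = -24.75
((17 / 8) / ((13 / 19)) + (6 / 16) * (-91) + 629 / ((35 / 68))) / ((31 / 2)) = 2167689 / 28210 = 76.84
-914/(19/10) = -9140/19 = -481.05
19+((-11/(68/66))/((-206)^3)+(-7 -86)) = -21994408693/297221744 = -74.00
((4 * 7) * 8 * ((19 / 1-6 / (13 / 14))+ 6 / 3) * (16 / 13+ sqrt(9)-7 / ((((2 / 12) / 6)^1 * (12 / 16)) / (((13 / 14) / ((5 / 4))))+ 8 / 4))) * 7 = 7597576224 / 427739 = 17762.18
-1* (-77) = 77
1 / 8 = 0.12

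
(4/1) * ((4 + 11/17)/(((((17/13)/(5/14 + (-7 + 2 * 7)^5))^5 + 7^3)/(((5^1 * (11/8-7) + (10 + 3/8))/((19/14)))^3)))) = -7572795346805109782943535618132525765331/62458823974202498048402629462858576850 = -121.24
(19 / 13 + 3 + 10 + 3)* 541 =122807 / 13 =9446.69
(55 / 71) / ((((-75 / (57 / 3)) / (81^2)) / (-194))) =88674102 / 355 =249786.20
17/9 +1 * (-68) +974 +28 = 8423/9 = 935.89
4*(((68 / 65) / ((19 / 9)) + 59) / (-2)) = -146954 / 1235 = -118.99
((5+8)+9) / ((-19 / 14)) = -308 / 19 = -16.21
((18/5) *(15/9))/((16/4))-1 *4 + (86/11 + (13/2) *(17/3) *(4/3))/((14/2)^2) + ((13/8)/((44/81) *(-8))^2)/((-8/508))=-5946929147/874266624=-6.80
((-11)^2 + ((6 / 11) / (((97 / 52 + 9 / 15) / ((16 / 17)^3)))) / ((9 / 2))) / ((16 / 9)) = 37737441627 / 554265008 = 68.09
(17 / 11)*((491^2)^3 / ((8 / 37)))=8813321199667563389 / 88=100151377268949583.97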